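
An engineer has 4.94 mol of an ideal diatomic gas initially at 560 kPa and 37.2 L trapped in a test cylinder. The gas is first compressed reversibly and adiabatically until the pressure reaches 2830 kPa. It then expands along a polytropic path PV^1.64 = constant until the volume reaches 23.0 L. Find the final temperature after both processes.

T₁ = P₁V₁/(nR) = 560×37.2/(4.94×8.314) = 507 K.
Step 1 — Adiabatic: T₂/T₁ = (P₂/P₁)^((γ−1)/γ) ⇒ T₂ = 507×(5.05)^0.286 = 806 K; V₂ = 11.7 L.
ΔU = nCvΔT = 4.94×20.8×(806−507) = 30700 J.
Q = 0 for an adiabatic process, so W = −ΔU = -30700 J.
State after step 1: P = 2830 kPa, V = 11.7 L, T = 806 K.
Step 2 — Polytropic n=1.64: T₂ = T₁(V₁/V₂)^(n−1) = 806×(0.508)^0.64 = 523 K; P₂ = P₁(V₁/V₂)^n = 933 kPa.
W = (P₁V₁−P₂V₂)/(n−1) = (2830×11.7−933×23.0)/0.64 = 18200 J.
ΔU = nCvΔT = 4.94×20.8×(523−806) = -29100 J.
Q = ΔU + W = -10900 J.
Net over both steps: W = -12500 J, Q = -10900 J, ΔU = 1590 J.

523 K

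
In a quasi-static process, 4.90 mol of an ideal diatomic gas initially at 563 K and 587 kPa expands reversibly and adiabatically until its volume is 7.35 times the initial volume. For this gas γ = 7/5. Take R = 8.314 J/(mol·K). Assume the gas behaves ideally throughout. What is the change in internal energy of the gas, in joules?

-31500 J

V₁ = nRT₁/P₁ = 4.90×8.314×563/587 = 39.1 L.
Adiabatic: TV^(γ−1) = const ⇒ T₂ = 563×(0.136)^0.400 = 254 K; PV^γ = const ⇒ P₂ = 36.0 kPa.
For an ideal gas ΔU = nCvΔT with Cv = (5/2)R = 20.8 J/(mol·K).
ΔU = 4.90×20.8×(254−563) = -31500 J.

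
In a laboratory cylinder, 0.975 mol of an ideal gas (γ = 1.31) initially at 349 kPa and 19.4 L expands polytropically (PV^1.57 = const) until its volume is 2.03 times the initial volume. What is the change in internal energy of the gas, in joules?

-7250 J

T₁ = P₁V₁/(nR) = 349×19.4/(0.975×8.314) = 835 K.
Polytropic n=1.57: T₂ = T₁(V₁/V₂)^(n−1) = 835×(0.493)^0.57 = 558 K; P₂ = P₁(V₁/V₂)^n = 115 kPa.
For an ideal gas ΔU = nCvΔT with Cv = R/(γ−1) = 26.8 J/(mol·K).
ΔU = 0.975×26.8×(558−835) = -7250 J.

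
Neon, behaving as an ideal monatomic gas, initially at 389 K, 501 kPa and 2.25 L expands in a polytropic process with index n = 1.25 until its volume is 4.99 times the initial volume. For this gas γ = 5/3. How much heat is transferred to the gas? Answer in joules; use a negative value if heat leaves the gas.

n = P₁V₁/(RT₁) = 501×2.25/(8.314×389) = 0.349 mol.
Polytropic n=1.25: T₂ = T₁(V₁/V₂)^(n−1) = 389×(0.200)^0.25 = 260 K; P₂ = P₁(V₁/V₂)^n = 67.2 kPa.
W = (P₁V₁−P₂V₂)/(n−1) = (501×2.25−67.2×11.2)/0.25 = 1490 J.
ΔU = nCvΔT = 0.349×12.5×(260−389) = -560 J.
Q = ΔU + W = 933 J.

933 J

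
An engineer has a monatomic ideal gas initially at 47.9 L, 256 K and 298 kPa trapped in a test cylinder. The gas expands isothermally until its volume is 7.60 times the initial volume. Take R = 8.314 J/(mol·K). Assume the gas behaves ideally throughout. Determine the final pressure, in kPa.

39.2 kPa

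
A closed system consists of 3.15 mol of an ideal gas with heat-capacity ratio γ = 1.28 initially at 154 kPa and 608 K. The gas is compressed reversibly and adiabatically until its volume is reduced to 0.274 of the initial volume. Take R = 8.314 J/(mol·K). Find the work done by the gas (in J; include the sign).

-24800 J

V₁ = nRT₁/P₁ = 3.15×8.314×608/154 = 103 L.
Adiabatic: TV^(γ−1) = const ⇒ T₂ = 608×(3.65)^0.280 = 874 K; PV^γ = const ⇒ P₂ = 808 kPa.
ΔU = nCvΔT = 3.15×29.7×(874−608) = 24800 J.
Q = 0 for an adiabatic process, so W = −ΔU = -24800 J.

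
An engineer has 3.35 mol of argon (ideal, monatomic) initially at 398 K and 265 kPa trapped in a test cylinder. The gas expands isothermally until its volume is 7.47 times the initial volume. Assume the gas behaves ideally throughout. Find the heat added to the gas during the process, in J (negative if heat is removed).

V₁ = nRT₁/P₁ = 3.35×8.314×398/265 = 41.8 L.
Isothermal: T stays 398 K; PV = const ⇒ V₂ = 312 L, P₂ = 35.5 kPa.
ΔU = 0 (ideal gas, T constant).
W = nRT ln(V₂/V₁) = 3.35×8.314×398×ln(7.47) = 22300 J.
Q = ΔU + W = 22300 J.

22300 J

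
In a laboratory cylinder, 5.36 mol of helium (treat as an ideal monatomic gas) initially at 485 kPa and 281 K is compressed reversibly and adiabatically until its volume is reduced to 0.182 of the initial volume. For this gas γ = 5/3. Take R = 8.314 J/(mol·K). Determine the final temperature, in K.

V₁ = nRT₁/P₁ = 5.36×8.314×281/485 = 25.8 L.
Adiabatic: TV^(γ−1) = const ⇒ T₂ = 281×(5.49)^0.667 = 875 K; PV^γ = const ⇒ P₂ = 8300 kPa.

875 K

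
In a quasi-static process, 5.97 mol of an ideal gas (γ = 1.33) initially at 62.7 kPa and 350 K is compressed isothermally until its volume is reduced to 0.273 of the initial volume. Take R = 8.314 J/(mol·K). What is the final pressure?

230 kPa

V₁ = nRT₁/P₁ = 5.97×8.314×350/62.7 = 277 L.
Isothermal: T stays 350 K; PV = const ⇒ V₂ = 75.6 L, P₂ = 230 kPa.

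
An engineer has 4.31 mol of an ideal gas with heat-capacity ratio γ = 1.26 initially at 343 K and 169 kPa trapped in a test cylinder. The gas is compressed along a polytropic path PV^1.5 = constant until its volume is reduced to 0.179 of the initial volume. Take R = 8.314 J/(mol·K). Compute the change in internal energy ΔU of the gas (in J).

64500 J

V₁ = nRT₁/P₁ = 4.31×8.314×343/169 = 72.7 L.
Polytropic n=1.5: T₂ = T₁(V₁/V₂)^(n−1) = 343×(5.59)^0.50 = 811 K; P₂ = P₁(V₁/V₂)^n = 2230 kPa.
For an ideal gas ΔU = nCvΔT with Cv = R/(γ−1) = 32.0 J/(mol·K).
ΔU = 4.31×32.0×(811−343) = 64500 J.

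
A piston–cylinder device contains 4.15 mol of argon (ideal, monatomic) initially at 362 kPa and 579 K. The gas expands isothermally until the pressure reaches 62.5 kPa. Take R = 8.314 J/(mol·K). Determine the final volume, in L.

V₁ = nRT₁/P₁ = 4.15×8.314×579/362 = 55.2 L.
Isothermal: T stays 579 K; PV = const ⇒ V₂ = 320 L, P₂ = 62.5 kPa.

320 L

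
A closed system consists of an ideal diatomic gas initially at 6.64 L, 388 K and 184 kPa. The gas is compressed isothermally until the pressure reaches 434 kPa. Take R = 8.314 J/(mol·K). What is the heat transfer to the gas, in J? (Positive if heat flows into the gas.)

-1050 J

n = P₁V₁/(RT₁) = 184×6.64/(8.314×388) = 0.379 mol.
Isothermal: T stays 388 K; PV = const ⇒ V₂ = 2.82 L, P₂ = 434 kPa.
ΔU = 0 (ideal gas, T constant).
W = nRT ln(V₂/V₁) = 0.379×8.314×388×ln(0.424) = -1050 J.
Q = ΔU + W = -1050 J.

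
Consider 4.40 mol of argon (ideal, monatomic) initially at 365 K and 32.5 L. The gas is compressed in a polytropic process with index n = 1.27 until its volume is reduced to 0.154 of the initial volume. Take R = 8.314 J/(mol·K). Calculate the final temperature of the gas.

605 K

P₁ = nRT₁/V₁ = 4.40×8.314×365/32.5 = 411 kPa.
Polytropic n=1.27: T₂ = T₁(V₁/V₂)^(n−1) = 365×(6.49)^0.27 = 605 K; P₂ = P₁(V₁/V₂)^n = 4420 kPa.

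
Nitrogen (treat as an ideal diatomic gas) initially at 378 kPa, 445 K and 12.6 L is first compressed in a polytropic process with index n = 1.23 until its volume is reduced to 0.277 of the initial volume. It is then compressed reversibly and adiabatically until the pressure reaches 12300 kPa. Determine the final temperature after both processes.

1030 K

n = P₁V₁/(RT₁) = 378×12.6/(8.314×445) = 1.29 mol.
Step 1 — Polytropic n=1.23: T₂ = T₁(V₁/V₂)^(n−1) = 445×(3.61)^0.23 = 598 K; P₂ = P₁(V₁/V₂)^n = 1830 kPa.
W = (P₁V₁−P₂V₂)/(n−1) = (378×12.6−1830×3.49)/0.23 = -7110 J.
ΔU = nCvΔT = 1.29×20.8×(598−445) = 4090 J.
Q = ΔU + W = -3020 J.
State after step 1: P = 1830 kPa, V = 3.49 L, T = 598 K.
Step 2 — Adiabatic: T₂/T₁ = (P₂/P₁)^((γ−1)/γ) ⇒ T₂ = 598×(6.71)^0.286 = 1030 K; V₂ = 0.896 L.
ΔU = nCvΔT = 1.29×20.8×(1030−598) = 11600 J.
Q = 0 for an adiabatic process, so W = −ΔU = -11600 J.
Net over both steps: W = -18700 J, Q = -3020 J, ΔU = 15600 J.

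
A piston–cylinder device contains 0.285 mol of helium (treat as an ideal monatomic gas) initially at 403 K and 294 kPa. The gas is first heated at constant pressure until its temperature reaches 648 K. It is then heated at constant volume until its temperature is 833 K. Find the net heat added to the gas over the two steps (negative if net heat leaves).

V₁ = nRT₁/P₁ = 0.285×8.314×403/294 = 3.25 L.
Step 1 — Isobaric: P stays 294 kPa; V/T = const ⇒ T₂ = 648 K, V₂ = 5.22 L.
W = PΔV = 294×(5.22−3.25) kPa·L = 581 J.
ΔU = nCvΔT = 0.285×12.5×(648−403) = 871 J.
Q = ΔU + W = nCpΔT = 1450 J.
State after step 1: P = 294 kPa, V = 5.22 L, T = 648 K.
Step 2 — Isochoric: V stays 5.22 L; P/T = const ⇒ T₂ = 833 K, P₂ = 378 kPa.
W = 0 (no volume change).
ΔU = nCvΔT = 0.285×12.5×(833−648) = 658 J.
Q = ΔU = 658 J.
Net over both steps: W = 581 J, Q = 2110 J, ΔU = 1530 J.

2110 J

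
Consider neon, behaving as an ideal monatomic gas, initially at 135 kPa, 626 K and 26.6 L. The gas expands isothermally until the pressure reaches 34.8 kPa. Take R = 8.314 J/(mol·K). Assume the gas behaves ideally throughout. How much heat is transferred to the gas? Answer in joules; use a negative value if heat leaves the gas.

4870 J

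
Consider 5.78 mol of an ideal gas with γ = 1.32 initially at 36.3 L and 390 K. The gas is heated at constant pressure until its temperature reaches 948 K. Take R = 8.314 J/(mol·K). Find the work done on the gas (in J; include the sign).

P₁ = nRT₁/V₁ = 5.78×8.314×390/36.3 = 516 kPa.
Isobaric: P stays 516 kPa; V/T = const ⇒ T₂ = 948 K, V₂ = 88.2 L.
W = PΔV = 516×(88.2−36.3) kPa·L = 26800 J.
Work done on the gas = −W_by = -26800 J.

-26800 J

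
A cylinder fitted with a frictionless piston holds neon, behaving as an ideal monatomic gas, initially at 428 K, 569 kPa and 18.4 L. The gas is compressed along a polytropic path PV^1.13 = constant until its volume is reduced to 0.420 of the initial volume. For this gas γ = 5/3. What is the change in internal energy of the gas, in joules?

1870 J

n = P₁V₁/(RT₁) = 569×18.4/(8.314×428) = 2.94 mol.
Polytropic n=1.13: T₂ = T₁(V₁/V₂)^(n−1) = 428×(2.38)^0.13 = 479 K; P₂ = P₁(V₁/V₂)^n = 1520 kPa.
For an ideal gas ΔU = nCvΔT with Cv = (3/2)R = 12.5 J/(mol·K).
ΔU = 2.94×12.5×(479−428) = 1870 J.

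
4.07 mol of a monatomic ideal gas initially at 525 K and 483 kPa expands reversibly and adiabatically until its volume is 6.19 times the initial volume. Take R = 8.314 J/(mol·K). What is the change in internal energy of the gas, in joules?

V₁ = nRT₁/P₁ = 4.07×8.314×525/483 = 36.8 L.
Adiabatic: TV^(γ−1) = const ⇒ T₂ = 525×(0.162)^0.667 = 156 K; PV^γ = const ⇒ P₂ = 23.1 kPa.
For an ideal gas ΔU = nCvΔT with Cv = (3/2)R = 12.5 J/(mol·K).
ΔU = 4.07×12.5×(156−525) = -18700 J.

-18700 J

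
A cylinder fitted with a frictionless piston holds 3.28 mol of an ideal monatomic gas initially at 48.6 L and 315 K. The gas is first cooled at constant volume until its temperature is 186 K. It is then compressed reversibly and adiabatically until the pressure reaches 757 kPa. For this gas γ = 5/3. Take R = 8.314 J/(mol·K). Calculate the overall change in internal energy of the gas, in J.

P₁ = nRT₁/V₁ = 3.28×8.314×315/48.6 = 177 kPa.
Step 1 — Isochoric: V stays 48.6 L; P/T = const ⇒ T₂ = 186 K, P₂ = 104 kPa.
W = 0 (no volume change).
ΔU = nCvΔT = 3.28×12.5×(186−315) = -5280 J.
Q = ΔU = -5280 J.
State after step 1: P = 104 kPa, V = 48.6 L, T = 186 K.
Step 2 — Adiabatic: T₂/T₁ = (P₂/P₁)^((γ−1)/γ) ⇒ T₂ = 186×(7.25)^0.400 = 411 K; V₂ = 14.8 L.
ΔU = nCvΔT = 3.28×12.5×(411−186) = 9200 J.
Q = 0 for an adiabatic process, so W = −ΔU = -9200 J.
Net over both steps: W = -9200 J, Q = -5280 J, ΔU = 3920 J.

3920 J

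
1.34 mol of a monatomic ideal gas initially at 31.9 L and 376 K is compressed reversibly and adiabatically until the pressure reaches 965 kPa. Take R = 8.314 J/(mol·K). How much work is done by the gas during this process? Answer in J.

-7670 J

P₁ = nRT₁/V₁ = 1.34×8.314×376/31.9 = 131 kPa.
Adiabatic: T₂/T₁ = (P₂/P₁)^((γ−1)/γ) ⇒ T₂ = 376×(7.35)^0.400 = 835 K; V₂ = 9.64 L.
ΔU = nCvΔT = 1.34×12.5×(835−376) = 7670 J.
Q = 0 for an adiabatic process, so W = −ΔU = -7670 J.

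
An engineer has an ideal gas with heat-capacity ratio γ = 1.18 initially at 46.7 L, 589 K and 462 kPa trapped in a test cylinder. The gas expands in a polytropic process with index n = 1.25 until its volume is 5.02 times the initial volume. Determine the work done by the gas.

n = P₁V₁/(RT₁) = 462×46.7/(8.314×589) = 4.41 mol.
Polytropic n=1.25: T₂ = T₁(V₁/V₂)^(n−1) = 589×(0.199)^0.25 = 393 K; P₂ = P₁(V₁/V₂)^n = 61.5 kPa.
W = (P₁V₁−P₂V₂)/(n−1) = (462×46.7−61.5×234)/0.25 = 28600 J.

28600 J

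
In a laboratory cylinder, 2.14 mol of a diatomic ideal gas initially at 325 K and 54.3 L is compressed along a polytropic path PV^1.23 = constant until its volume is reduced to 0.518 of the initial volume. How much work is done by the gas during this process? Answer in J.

P₁ = nRT₁/V₁ = 2.14×8.314×325/54.3 = 106 kPa.
Polytropic n=1.23: T₂ = T₁(V₁/V₂)^(n−1) = 325×(1.93)^0.23 = 378 K; P₂ = P₁(V₁/V₂)^n = 239 kPa.
W = (P₁V₁−P₂V₂)/(n−1) = (106×54.3−239×28.1)/0.23 = -4110 J.

-4110 J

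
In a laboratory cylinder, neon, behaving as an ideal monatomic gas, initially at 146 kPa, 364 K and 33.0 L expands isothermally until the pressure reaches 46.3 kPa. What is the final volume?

104 L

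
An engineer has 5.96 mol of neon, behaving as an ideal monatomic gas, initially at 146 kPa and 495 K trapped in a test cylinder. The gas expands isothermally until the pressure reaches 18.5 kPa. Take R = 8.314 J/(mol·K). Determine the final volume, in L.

V₁ = nRT₁/P₁ = 5.96×8.314×495/146 = 168 L.
Isothermal: T stays 495 K; PV = const ⇒ V₂ = 1330 L, P₂ = 18.5 kPa.

1330 L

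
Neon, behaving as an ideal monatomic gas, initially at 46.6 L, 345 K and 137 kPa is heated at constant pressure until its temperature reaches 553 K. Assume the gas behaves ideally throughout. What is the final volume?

74.7 L

Isobaric: P stays 137 kPa; V/T = const ⇒ T₂ = 553 K, V₂ = 74.7 L.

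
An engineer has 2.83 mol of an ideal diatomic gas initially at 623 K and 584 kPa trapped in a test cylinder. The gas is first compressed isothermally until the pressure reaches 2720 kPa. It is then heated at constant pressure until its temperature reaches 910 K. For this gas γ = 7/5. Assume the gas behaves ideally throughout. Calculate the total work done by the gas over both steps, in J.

-15800 J

V₁ = nRT₁/P₁ = 2.83×8.314×623/584 = 25.1 L.
Step 1 — Isothermal: T stays 623 K; PV = const ⇒ V₂ = 5.39 L, P₂ = 2720 kPa.
ΔU = 0 (ideal gas, T constant).
W = nRT ln(V₂/V₁) = 2.83×8.314×623×ln(0.215) = -22600 J.
Q = ΔU + W = -22600 J.
State after step 1: P = 2720 kPa, V = 5.39 L, T = 623 K.
Step 2 — Isobaric: P stays 2720 kPa; V/T = const ⇒ T₂ = 910 K, V₂ = 7.87 L.
W = PΔV = 2720×(7.87−5.39) kPa·L = 6750 J.
ΔU = nCvΔT = 2.83×20.8×(910−623) = 16900 J.
Q = ΔU + W = nCpΔT = 23600 J.
Net over both steps: W = -15800 J, Q = 1080 J, ΔU = 16900 J.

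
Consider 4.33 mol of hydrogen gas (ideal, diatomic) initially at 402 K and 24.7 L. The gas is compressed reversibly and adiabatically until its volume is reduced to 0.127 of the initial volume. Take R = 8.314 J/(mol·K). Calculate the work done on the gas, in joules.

P₁ = nRT₁/V₁ = 4.33×8.314×402/24.7 = 586 kPa.
Adiabatic: TV^(γ−1) = const ⇒ T₂ = 402×(7.87)^0.400 = 918 K; PV^γ = const ⇒ P₂ = 10500 kPa.
ΔU = nCvΔT = 4.33×20.8×(918−402) = 46400 J.
Q = 0 for an adiabatic process, so W = −ΔU = -46400 J.
Work done on the gas = −W_by = 46400 J.

46400 J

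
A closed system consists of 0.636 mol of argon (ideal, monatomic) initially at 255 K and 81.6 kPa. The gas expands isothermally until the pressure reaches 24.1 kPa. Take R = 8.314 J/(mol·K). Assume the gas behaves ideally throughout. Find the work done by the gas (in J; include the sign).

1640 J

V₁ = nRT₁/P₁ = 0.636×8.314×255/81.6 = 16.5 L.
Isothermal: T stays 255 K; PV = const ⇒ V₂ = 55.9 L, P₂ = 24.1 kPa.
W = nRT ln(V₂/V₁) = 0.636×8.314×255×ln(3.39) = 1640 J.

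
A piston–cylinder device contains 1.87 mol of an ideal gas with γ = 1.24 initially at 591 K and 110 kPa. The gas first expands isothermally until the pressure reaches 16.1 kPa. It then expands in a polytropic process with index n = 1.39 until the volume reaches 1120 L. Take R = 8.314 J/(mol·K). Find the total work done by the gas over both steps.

23100 J

V₁ = nRT₁/P₁ = 1.87×8.314×591/110 = 83.5 L.
Step 1 — Isothermal: T stays 591 K; PV = const ⇒ V₂ = 571 L, P₂ = 16.1 kPa.
ΔU = 0 (ideal gas, T constant).
W = nRT ln(V₂/V₁) = 1.87×8.314×591×ln(6.83) = 17700 J.
Q = ΔU + W = 17700 J.
State after step 1: P = 16.1 kPa, V = 571 L, T = 591 K.
Step 2 — Polytropic n=1.39: T₂ = T₁(V₁/V₂)^(n−1) = 591×(0.510)^0.39 = 454 K; P₂ = P₁(V₁/V₂)^n = 6.31 kPa.
W = (P₁V₁−P₂V₂)/(n−1) = (16.1×571−6.31×1120)/0.39 = 5450 J.
ΔU = nCvΔT = 1.87×34.6×(454−591) = -8850 J.
Q = ΔU + W = -3400 J.
Net over both steps: W = 23100 J, Q = 14300 J, ΔU = -8850 J.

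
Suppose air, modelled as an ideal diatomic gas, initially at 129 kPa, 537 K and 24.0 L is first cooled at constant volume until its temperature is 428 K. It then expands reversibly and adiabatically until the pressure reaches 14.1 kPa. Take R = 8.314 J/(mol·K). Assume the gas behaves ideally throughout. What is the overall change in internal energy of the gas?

n = P₁V₁/(RT₁) = 129×24.0/(8.314×537) = 0.693 mol.
Step 1 — Isochoric: V stays 24.0 L; P/T = const ⇒ T₂ = 428 K, P₂ = 103 kPa.
W = 0 (no volume change).
ΔU = nCvΔT = 0.693×20.8×(428−537) = -1570 J.
Q = ΔU = -1570 J.
State after step 1: P = 103 kPa, V = 24.0 L, T = 428 K.
Step 2 — Adiabatic: T₂/T₁ = (P₂/P₁)^((γ−1)/γ) ⇒ T₂ = 428×(0.137)^0.286 = 243 K; V₂ = 99.2 L.
ΔU = nCvΔT = 0.693×20.8×(243−428) = -2670 J.
Q = 0 for an adiabatic process, so W = −ΔU = 2670 J.
Net over both steps: W = 2670 J, Q = -1570 J, ΔU = -4240 J.

-4240 J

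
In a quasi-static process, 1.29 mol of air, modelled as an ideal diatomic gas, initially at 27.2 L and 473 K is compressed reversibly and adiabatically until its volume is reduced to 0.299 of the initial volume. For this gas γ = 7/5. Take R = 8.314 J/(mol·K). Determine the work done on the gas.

7870 J

P₁ = nRT₁/V₁ = 1.29×8.314×473/27.2 = 187 kPa.
Adiabatic: TV^(γ−1) = const ⇒ T₂ = 473×(3.34)^0.400 = 767 K; PV^γ = const ⇒ P₂ = 1010 kPa.
ΔU = nCvΔT = 1.29×20.8×(767−473) = 7870 J.
Q = 0 for an adiabatic process, so W = −ΔU = -7870 J.
Work done on the gas = −W_by = 7870 J.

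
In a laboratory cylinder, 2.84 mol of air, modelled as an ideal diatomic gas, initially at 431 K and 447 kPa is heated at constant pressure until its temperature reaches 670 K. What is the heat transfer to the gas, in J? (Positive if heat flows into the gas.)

19800 J

V₁ = nRT₁/P₁ = 2.84×8.314×431/447 = 22.8 L.
Isobaric: P stays 447 kPa; V/T = const ⇒ T₂ = 670 K, V₂ = 35.4 L.
W = PΔV = 447×(35.4−22.8) kPa·L = 5640 J.
ΔU = nCvΔT = 2.84×20.8×(670−431) = 14100 J.
Q = ΔU + W = nCpΔT = 19800 J.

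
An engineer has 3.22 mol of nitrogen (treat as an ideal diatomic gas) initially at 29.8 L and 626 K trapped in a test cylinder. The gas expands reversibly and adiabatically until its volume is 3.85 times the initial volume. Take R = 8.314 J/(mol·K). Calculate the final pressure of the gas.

P₁ = nRT₁/V₁ = 3.22×8.314×626/29.8 = 562 kPa.
Adiabatic: TV^(γ−1) = const ⇒ T₂ = 626×(0.260)^0.400 = 365 K; PV^γ = const ⇒ P₂ = 85.2 kPa.

85.2 kPa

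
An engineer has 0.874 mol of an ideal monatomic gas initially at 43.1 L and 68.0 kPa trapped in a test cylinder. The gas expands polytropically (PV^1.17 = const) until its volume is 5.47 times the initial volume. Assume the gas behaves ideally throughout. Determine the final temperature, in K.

302 K

T₁ = P₁V₁/(nR) = 68.0×43.1/(0.874×8.314) = 403 K.
Polytropic n=1.17: T₂ = T₁(V₁/V₂)^(n−1) = 403×(0.183)^0.17 = 302 K; P₂ = P₁(V₁/V₂)^n = 9.31 kPa.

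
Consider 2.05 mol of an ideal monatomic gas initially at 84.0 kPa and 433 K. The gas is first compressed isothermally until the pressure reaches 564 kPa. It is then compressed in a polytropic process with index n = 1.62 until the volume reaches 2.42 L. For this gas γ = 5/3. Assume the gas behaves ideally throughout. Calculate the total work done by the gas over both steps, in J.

-36000 J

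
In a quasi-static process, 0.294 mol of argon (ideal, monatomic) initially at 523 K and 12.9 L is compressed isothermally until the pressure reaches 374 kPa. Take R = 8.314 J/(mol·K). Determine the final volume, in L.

P₁ = nRT₁/V₁ = 0.294×8.314×523/12.9 = 99.1 kPa.
Isothermal: T stays 523 K; PV = const ⇒ V₂ = 3.42 L, P₂ = 374 kPa.

3.42 L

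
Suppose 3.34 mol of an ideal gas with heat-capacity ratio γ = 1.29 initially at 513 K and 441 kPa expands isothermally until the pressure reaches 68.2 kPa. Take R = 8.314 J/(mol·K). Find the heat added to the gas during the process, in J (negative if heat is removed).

26600 J

V₁ = nRT₁/P₁ = 3.34×8.314×513/441 = 32.3 L.
Isothermal: T stays 513 K; PV = const ⇒ V₂ = 209 L, P₂ = 68.2 kPa.
ΔU = 0 (ideal gas, T constant).
W = nRT ln(V₂/V₁) = 3.34×8.314×513×ln(6.47) = 26600 J.
Q = ΔU + W = 26600 J.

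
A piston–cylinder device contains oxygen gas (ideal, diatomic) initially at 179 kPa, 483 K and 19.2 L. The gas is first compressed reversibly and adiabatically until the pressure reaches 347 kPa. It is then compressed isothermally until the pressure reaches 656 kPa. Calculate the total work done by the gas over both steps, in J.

-4430 J

n = P₁V₁/(RT₁) = 179×19.2/(8.314×483) = 0.856 mol.
Step 1 — Adiabatic: T₂/T₁ = (P₂/P₁)^((γ−1)/γ) ⇒ T₂ = 483×(1.94)^0.286 = 584 K; V₂ = 12.0 L.
ΔU = nCvΔT = 0.856×20.8×(584−483) = 1790 J.
Q = 0 for an adiabatic process, so W = −ΔU = -1790 J.
State after step 1: P = 347 kPa, V = 12.0 L, T = 584 K.
Step 2 — Isothermal: T stays 584 K; PV = const ⇒ V₂ = 6.33 L, P₂ = 656 kPa.
ΔU = 0 (ideal gas, T constant).
W = nRT ln(V₂/V₁) = 0.856×8.314×584×ln(0.529) = -2640 J.
Q = ΔU + W = -2640 J.
Net over both steps: W = -4430 J, Q = -2640 J, ΔU = 1790 J.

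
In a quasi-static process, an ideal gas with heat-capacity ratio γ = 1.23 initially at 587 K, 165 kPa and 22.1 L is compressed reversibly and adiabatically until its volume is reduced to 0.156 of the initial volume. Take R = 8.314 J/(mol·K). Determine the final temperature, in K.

900 K

Adiabatic: TV^(γ−1) = const ⇒ T₂ = 587×(6.41)^0.230 = 900 K; PV^γ = const ⇒ P₂ = 1620 kPa.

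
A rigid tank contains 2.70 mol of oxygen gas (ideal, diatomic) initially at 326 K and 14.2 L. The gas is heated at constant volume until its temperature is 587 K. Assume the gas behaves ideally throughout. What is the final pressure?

928 kPa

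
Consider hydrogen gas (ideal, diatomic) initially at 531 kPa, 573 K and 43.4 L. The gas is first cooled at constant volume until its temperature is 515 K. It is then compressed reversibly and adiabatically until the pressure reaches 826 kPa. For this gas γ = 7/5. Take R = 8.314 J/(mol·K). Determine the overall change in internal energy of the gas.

2950 J

n = P₁V₁/(RT₁) = 531×43.4/(8.314×573) = 4.84 mol.
Step 1 — Isochoric: V stays 43.4 L; P/T = const ⇒ T₂ = 515 K, P₂ = 477 kPa.
W = 0 (no volume change).
ΔU = nCvΔT = 4.84×20.8×(515−573) = -5830 J.
Q = ΔU = -5830 J.
State after step 1: P = 477 kPa, V = 43.4 L, T = 515 K.
Step 2 — Adiabatic: T₂/T₁ = (P₂/P₁)^((γ−1)/γ) ⇒ T₂ = 515×(1.73)^0.286 = 602 K; V₂ = 29.3 L.
ΔU = nCvΔT = 4.84×20.8×(602−515) = 8790 J.
Q = 0 for an adiabatic process, so W = −ΔU = -8790 J.
Net over both steps: W = -8790 J, Q = -5830 J, ΔU = 2950 J.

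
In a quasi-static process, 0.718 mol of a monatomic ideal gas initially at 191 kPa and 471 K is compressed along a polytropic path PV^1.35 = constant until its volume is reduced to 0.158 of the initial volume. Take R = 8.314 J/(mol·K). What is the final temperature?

898 K

V₁ = nRT₁/P₁ = 0.718×8.314×471/191 = 14.7 L.
Polytropic n=1.35: T₂ = T₁(V₁/V₂)^(n−1) = 471×(6.33)^0.35 = 898 K; P₂ = P₁(V₁/V₂)^n = 2310 kPa.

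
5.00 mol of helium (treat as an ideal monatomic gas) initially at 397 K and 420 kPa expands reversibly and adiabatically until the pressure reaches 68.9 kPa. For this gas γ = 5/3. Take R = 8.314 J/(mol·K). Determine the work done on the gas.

-12700 J

V₁ = nRT₁/P₁ = 5.00×8.314×397/420 = 39.3 L.
Adiabatic: T₂/T₁ = (P₂/P₁)^((γ−1)/γ) ⇒ T₂ = 397×(0.164)^0.400 = 193 K; V₂ = 116 L.
ΔU = nCvΔT = 5.00×12.5×(193−397) = -12700 J.
Q = 0 for an adiabatic process, so W = −ΔU = 12700 J.
Work done on the gas = −W_by = -12700 J.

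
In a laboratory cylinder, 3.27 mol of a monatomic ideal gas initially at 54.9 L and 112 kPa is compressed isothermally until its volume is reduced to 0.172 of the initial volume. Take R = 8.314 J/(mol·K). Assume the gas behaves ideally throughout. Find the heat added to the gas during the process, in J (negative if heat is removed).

-10800 J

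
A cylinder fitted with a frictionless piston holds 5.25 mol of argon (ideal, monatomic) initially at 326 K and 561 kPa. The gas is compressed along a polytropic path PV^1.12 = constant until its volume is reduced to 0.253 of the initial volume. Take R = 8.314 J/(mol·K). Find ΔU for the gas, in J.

3830 J

V₁ = nRT₁/P₁ = 5.25×8.314×326/561 = 25.4 L.
Polytropic n=1.12: T₂ = T₁(V₁/V₂)^(n−1) = 326×(3.95)^0.12 = 384 K; P₂ = P₁(V₁/V₂)^n = 2610 kPa.
For an ideal gas ΔU = nCvΔT with Cv = (3/2)R = 12.5 J/(mol·K).
ΔU = 5.25×12.5×(384−326) = 3830 J.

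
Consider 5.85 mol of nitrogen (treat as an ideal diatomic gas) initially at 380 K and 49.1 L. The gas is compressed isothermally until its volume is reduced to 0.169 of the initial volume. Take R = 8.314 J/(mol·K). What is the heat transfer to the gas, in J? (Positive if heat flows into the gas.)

-32900 J

P₁ = nRT₁/V₁ = 5.85×8.314×380/49.1 = 376 kPa.
Isothermal: T stays 380 K; PV = const ⇒ V₂ = 8.30 L, P₂ = 2230 kPa.
ΔU = 0 (ideal gas, T constant).
W = nRT ln(V₂/V₁) = 5.85×8.314×380×ln(0.169) = -32900 J.
Q = ΔU + W = -32900 J.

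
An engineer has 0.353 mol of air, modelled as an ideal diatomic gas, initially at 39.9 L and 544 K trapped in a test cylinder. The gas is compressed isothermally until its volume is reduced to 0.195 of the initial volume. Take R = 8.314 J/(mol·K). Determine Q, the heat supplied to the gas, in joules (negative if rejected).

P₁ = nRT₁/V₁ = 0.353×8.314×544/39.9 = 40.0 kPa.
Isothermal: T stays 544 K; PV = const ⇒ V₂ = 7.78 L, P₂ = 205 kPa.
ΔU = 0 (ideal gas, T constant).
W = nRT ln(V₂/V₁) = 0.353×8.314×544×ln(0.195) = -2610 J.
Q = ΔU + W = -2610 J.

-2610 J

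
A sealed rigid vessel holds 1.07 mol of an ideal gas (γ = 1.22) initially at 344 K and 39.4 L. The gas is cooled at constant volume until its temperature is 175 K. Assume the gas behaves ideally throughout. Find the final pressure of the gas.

39.5 kPa

P₁ = nRT₁/V₁ = 1.07×8.314×344/39.4 = 77.7 kPa.
Isochoric: V stays 39.4 L; P/T = const ⇒ T₂ = 175 K, P₂ = 39.5 kPa.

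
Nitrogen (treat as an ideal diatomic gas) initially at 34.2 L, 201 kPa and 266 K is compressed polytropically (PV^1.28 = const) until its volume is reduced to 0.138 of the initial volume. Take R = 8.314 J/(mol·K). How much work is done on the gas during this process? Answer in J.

n = P₁V₁/(RT₁) = 201×34.2/(8.314×266) = 3.11 mol.
Polytropic n=1.28: T₂ = T₁(V₁/V₂)^(n−1) = 266×(7.25)^0.28 = 463 K; P₂ = P₁(V₁/V₂)^n = 2540 kPa.
W = (P₁V₁−P₂V₂)/(n−1) = (201×34.2−2540×4.72)/0.28 = -18200 J.
Work done on the gas = −W_by = 18200 J.

18200 J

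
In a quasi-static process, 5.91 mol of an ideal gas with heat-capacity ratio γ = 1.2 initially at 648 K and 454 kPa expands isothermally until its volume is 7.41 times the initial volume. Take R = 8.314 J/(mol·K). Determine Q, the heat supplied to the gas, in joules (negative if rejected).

V₁ = nRT₁/P₁ = 5.91×8.314×648/454 = 70.1 L.
Isothermal: T stays 648 K; PV = const ⇒ V₂ = 520 L, P₂ = 61.3 kPa.
ΔU = 0 (ideal gas, T constant).
W = nRT ln(V₂/V₁) = 5.91×8.314×648×ln(7.41) = 63800 J.
Q = ΔU + W = 63800 J.

63800 J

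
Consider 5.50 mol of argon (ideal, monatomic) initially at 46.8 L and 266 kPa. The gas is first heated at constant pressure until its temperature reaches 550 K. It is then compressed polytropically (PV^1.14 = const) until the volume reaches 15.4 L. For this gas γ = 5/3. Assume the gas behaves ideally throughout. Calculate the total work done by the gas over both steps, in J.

-39300 J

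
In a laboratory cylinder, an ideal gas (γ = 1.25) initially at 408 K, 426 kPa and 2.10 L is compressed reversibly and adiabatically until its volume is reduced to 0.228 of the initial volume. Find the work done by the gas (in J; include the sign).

-1600 J

n = P₁V₁/(RT₁) = 426×2.10/(8.314×408) = 0.264 mol.
Adiabatic: TV^(γ−1) = const ⇒ T₂ = 408×(4.39)^0.250 = 590 K; PV^γ = const ⇒ P₂ = 2700 kPa.
ΔU = nCvΔT = 0.264×33.3×(590−408) = 1600 J.
Q = 0 for an adiabatic process, so W = −ΔU = -1600 J.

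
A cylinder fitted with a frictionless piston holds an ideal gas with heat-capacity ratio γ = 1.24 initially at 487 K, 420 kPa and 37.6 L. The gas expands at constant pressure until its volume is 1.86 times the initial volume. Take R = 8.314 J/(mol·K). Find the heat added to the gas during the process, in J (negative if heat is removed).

70200 J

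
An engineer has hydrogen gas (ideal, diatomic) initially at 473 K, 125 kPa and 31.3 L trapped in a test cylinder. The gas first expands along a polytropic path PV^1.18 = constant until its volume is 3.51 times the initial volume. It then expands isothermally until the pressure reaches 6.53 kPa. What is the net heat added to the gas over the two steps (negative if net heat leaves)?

7010 J

n = P₁V₁/(RT₁) = 125×31.3/(8.314×473) = 0.995 mol.
Step 1 — Polytropic n=1.18: T₂ = T₁(V₁/V₂)^(n−1) = 473×(0.285)^0.18 = 377 K; P₂ = P₁(V₁/V₂)^n = 28.4 kPa.
W = (P₁V₁−P₂V₂)/(n−1) = (125×31.3−28.4×110)/0.18 = 4400 J.
ΔU = nCvΔT = 0.995×20.8×(377−473) = -1980 J.
Q = ΔU + W = 2420 J.
State after step 1: P = 28.4 kPa, V = 110 L, T = 377 K.
Step 2 — Isothermal: T stays 377 K; PV = const ⇒ V₂ = 478 L, P₂ = 6.53 kPa.
ΔU = 0 (ideal gas, T constant).
W = nRT ln(V₂/V₁) = 0.995×8.314×377×ln(4.35) = 4590 J.
Q = ΔU + W = 4590 J.
Net over both steps: W = 8990 J, Q = 7010 J, ΔU = -1980 J.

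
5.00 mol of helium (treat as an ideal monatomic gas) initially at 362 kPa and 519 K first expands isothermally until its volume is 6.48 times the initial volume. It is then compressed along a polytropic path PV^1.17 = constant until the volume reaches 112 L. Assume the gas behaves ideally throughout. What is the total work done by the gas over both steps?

10600 J

V₁ = nRT₁/P₁ = 5.00×8.314×519/362 = 59.6 L.
Step 1 — Isothermal: T stays 519 K; PV = const ⇒ V₂ = 386 L, P₂ = 55.9 kPa.
ΔU = 0 (ideal gas, T constant).
W = nRT ln(V₂/V₁) = 5.00×8.314×519×ln(6.48) = 40300 J.
Q = ΔU + W = 40300 J.
State after step 1: P = 55.9 kPa, V = 386 L, T = 519 K.
Step 2 — Polytropic n=1.17: T₂ = T₁(V₁/V₂)^(n−1) = 519×(3.45)^0.17 = 641 K; P₂ = P₁(V₁/V₂)^n = 238 kPa.
W = (P₁V₁−P₂V₂)/(n−1) = (55.9×386−238×112)/0.17 = -29700 J.
ΔU = nCvΔT = 5.00×12.5×(641−519) = 7580 J.
Q = ΔU + W = -22100 J.
Net over both steps: W = 10600 J, Q = 18200 J, ΔU = 7580 J.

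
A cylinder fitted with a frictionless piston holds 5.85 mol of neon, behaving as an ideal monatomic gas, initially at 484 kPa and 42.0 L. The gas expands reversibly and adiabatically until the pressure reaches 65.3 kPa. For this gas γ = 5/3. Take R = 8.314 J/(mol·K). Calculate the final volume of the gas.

T₁ = P₁V₁/(nR) = 484×42.0/(5.85×8.314) = 418 K.
Adiabatic: T₂/T₁ = (P₂/P₁)^((γ−1)/γ) ⇒ T₂ = 418×(0.135)^0.400 = 188 K; V₂ = 140 L.

140 L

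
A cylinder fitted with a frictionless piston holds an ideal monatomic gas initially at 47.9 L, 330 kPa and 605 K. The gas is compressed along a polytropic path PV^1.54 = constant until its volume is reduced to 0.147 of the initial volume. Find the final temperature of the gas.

Polytropic n=1.54: T₂ = T₁(V₁/V₂)^(n−1) = 605×(6.80)^0.54 = 1700 K; P₂ = P₁(V₁/V₂)^n = 6320 kPa.

1700 K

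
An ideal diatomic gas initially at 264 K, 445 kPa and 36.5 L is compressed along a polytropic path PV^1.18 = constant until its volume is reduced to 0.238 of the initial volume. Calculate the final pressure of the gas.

2420 kPa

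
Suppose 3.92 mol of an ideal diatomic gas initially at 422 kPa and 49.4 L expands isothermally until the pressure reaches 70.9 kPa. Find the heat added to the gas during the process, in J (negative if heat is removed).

T₁ = P₁V₁/(nR) = 422×49.4/(3.92×8.314) = 640 K.
Isothermal: T stays 640 K; PV = const ⇒ V₂ = 294 L, P₂ = 70.9 kPa.
ΔU = 0 (ideal gas, T constant).
W = nRT ln(V₂/V₁) = 3.92×8.314×640×ln(5.95) = 37200 J.
Q = ΔU + W = 37200 J.

37200 J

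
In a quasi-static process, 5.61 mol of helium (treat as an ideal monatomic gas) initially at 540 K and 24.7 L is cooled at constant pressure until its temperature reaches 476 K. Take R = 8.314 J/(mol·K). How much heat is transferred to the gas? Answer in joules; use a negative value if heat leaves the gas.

P₁ = nRT₁/V₁ = 5.61×8.314×540/24.7 = 1020 kPa.
Isobaric: P stays 1020 kPa; V/T = const ⇒ T₂ = 476 K, V₂ = 21.8 L.
W = PΔV = 1020×(21.8−24.7) kPa·L = -2990 J.
ΔU = nCvΔT = 5.61×12.5×(476−540) = -4480 J.
Q = ΔU + W = nCpΔT = -7460 J.

-7460 J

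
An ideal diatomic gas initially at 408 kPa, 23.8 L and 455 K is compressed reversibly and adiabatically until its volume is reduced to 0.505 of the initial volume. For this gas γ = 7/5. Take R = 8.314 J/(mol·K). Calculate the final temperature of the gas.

598 K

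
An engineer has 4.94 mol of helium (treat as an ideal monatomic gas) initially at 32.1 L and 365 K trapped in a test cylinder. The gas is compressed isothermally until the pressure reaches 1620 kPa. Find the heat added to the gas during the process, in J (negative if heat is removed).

P₁ = nRT₁/V₁ = 4.94×8.314×365/32.1 = 467 kPa.
Isothermal: T stays 365 K; PV = const ⇒ V₂ = 9.25 L, P₂ = 1620 kPa.
ΔU = 0 (ideal gas, T constant).
W = nRT ln(V₂/V₁) = 4.94×8.314×365×ln(0.288) = -18600 J.
Q = ΔU + W = -18600 J.

-18600 J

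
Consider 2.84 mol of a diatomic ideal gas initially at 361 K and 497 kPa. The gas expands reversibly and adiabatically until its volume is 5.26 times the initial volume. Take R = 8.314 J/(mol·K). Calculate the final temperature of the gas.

186 K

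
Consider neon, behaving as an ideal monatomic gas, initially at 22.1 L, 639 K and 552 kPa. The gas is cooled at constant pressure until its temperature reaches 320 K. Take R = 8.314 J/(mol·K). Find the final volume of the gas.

11.1 L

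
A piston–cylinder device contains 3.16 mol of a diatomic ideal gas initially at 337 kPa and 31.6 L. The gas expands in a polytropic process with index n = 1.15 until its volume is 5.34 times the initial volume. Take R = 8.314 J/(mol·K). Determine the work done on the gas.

-15800 J

T₁ = P₁V₁/(nR) = 337×31.6/(3.16×8.314) = 405 K.
Polytropic n=1.15: T₂ = T₁(V₁/V₂)^(n−1) = 405×(0.187)^0.15 = 315 K; P₂ = P₁(V₁/V₂)^n = 49.1 kPa.
W = (P₁V₁−P₂V₂)/(n−1) = (337×31.6−49.1×169)/0.15 = 15800 J.
Work done on the gas = −W_by = -15800 J.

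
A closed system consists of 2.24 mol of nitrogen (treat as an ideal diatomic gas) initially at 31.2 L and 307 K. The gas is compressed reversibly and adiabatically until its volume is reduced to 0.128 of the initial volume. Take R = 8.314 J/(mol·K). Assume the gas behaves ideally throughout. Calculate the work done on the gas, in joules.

18200 J

P₁ = nRT₁/V₁ = 2.24×8.314×307/31.2 = 183 kPa.
Adiabatic: TV^(γ−1) = const ⇒ T₂ = 307×(7.81)^0.400 = 699 K; PV^γ = const ⇒ P₂ = 3260 kPa.
ΔU = nCvΔT = 2.24×20.8×(699−307) = 18200 J.
Q = 0 for an adiabatic process, so W = −ΔU = -18200 J.
Work done on the gas = −W_by = 18200 J.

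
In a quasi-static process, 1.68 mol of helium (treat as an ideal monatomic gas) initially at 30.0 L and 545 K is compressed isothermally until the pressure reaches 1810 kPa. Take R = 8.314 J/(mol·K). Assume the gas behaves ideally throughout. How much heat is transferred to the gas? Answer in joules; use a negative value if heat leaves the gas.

-15000 J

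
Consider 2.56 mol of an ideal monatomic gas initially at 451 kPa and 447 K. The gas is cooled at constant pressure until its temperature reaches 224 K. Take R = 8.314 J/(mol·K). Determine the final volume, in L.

V₁ = nRT₁/P₁ = 2.56×8.314×447/451 = 21.1 L.
Isobaric: P stays 451 kPa; V/T = const ⇒ T₂ = 224 K, V₂ = 10.6 L.

10.6 L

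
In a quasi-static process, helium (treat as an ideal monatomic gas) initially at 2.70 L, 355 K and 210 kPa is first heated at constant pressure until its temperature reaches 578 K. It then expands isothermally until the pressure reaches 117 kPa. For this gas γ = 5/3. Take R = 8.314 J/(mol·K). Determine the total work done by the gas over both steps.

n = P₁V₁/(RT₁) = 210×2.70/(8.314×355) = 0.192 mol.
Step 1 — Isobaric: P stays 210 kPa; V/T = const ⇒ T₂ = 578 K, V₂ = 4.40 L.
W = PΔV = 210×(4.40−2.70) kPa·L = 356 J.
ΔU = nCvΔT = 0.192×12.5×(578−355) = 534 J.
Q = ΔU + W = nCpΔT = 890 J.
State after step 1: P = 210 kPa, V = 4.40 L, T = 578 K.
Step 2 — Isothermal: T stays 578 K; PV = const ⇒ V₂ = 7.89 L, P₂ = 117 kPa.
ΔU = 0 (ideal gas, T constant).
W = nRT ln(V₂/V₁) = 0.192×8.314×578×ln(1.79) = 540 J.
Q = ΔU + W = 540 J.
Net over both steps: W = 896 J, Q = 1430 J, ΔU = 534 J.

896 J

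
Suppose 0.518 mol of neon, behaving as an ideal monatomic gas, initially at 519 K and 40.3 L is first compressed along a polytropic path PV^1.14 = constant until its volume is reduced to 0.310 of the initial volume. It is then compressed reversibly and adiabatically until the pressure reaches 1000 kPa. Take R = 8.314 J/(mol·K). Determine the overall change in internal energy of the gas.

P₁ = nRT₁/V₁ = 0.518×8.314×519/40.3 = 55.5 kPa.
Step 1 — Polytropic n=1.14: T₂ = T₁(V₁/V₂)^(n−1) = 519×(3.23)^0.14 = 611 K; P₂ = P₁(V₁/V₂)^n = 211 kPa.
W = (P₁V₁−P₂V₂)/(n−1) = (55.5×40.3−211×12.5)/0.14 = -2840 J.
ΔU = nCvΔT = 0.518×12.5×(611−519) = 597 J.
Q = ΔU + W = -2250 J.
State after step 1: P = 211 kPa, V = 12.5 L, T = 611 K.
Step 2 — Adiabatic: T₂/T₁ = (P₂/P₁)^((γ−1)/γ) ⇒ T₂ = 611×(4.74)^0.400 = 1140 K; V₂ = 4.91 L.
ΔU = nCvΔT = 0.518×12.5×(1140−611) = 3410 J.
Q = 0 for an adiabatic process, so W = −ΔU = -3410 J.
Net over both steps: W = -6260 J, Q = -2250 J, ΔU = 4010 J.

4010 J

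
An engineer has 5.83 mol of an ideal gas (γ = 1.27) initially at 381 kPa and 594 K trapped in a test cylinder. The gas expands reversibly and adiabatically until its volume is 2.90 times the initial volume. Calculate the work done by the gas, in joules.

V₁ = nRT₁/P₁ = 5.83×8.314×594/381 = 75.6 L.
Adiabatic: TV^(γ−1) = const ⇒ T₂ = 594×(0.345)^0.270 = 446 K; PV^γ = const ⇒ P₂ = 98.6 kPa.
ΔU = nCvΔT = 5.83×30.8×(446−594) = -26600 J.
Q = 0 for an adiabatic process, so W = −ΔU = 26600 J.

26600 J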